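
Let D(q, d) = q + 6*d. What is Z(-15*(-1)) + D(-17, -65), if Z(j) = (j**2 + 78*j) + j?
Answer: 1003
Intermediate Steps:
Z(j) = j**2 + 79*j
Z(-15*(-1)) + D(-17, -65) = (-15*(-1))*(79 - 15*(-1)) + (-17 + 6*(-65)) = 15*(79 + 15) + (-17 - 390) = 15*94 - 407 = 1410 - 407 = 1003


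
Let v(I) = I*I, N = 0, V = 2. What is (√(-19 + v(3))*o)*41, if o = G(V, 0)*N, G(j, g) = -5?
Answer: 0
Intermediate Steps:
v(I) = I²
o = 0 (o = -5*0 = 0)
(√(-19 + v(3))*o)*41 = (√(-19 + 3²)*0)*41 = (√(-19 + 9)*0)*41 = (√(-10)*0)*41 = ((I*√10)*0)*41 = 0*41 = 0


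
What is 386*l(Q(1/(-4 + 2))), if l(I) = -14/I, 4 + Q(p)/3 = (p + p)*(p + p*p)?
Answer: 21616/45 ≈ 480.36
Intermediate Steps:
Q(p) = -12 + 6*p*(p + p²) (Q(p) = -12 + 3*((p + p)*(p + p*p)) = -12 + 3*((2*p)*(p + p²)) = -12 + 3*(2*p*(p + p²)) = -12 + 6*p*(p + p²))
386*l(Q(1/(-4 + 2))) = 386*(-14/(-12 + 6*(1/(-4 + 2))² + 6*(1/(-4 + 2))³)) = 386*(-14/(-12 + 6*(1/(-2))² + 6*(1/(-2))³)) = 386*(-14/(-12 + 6*(-½)² + 6*(-½)³)) = 386*(-14/(-12 + 6*(¼) + 6*(-⅛))) = 386*(-14/(-12 + 3/2 - ¾)) = 386*(-14/(-45/4)) = 386*(-14*(-4/45)) = 386*(56/45) = 21616/45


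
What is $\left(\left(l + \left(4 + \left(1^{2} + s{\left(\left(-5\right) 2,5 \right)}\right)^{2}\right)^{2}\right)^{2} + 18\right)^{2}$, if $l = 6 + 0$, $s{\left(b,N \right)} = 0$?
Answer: $958441$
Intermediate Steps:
$l = 6$
$\left(\left(l + \left(4 + \left(1^{2} + s{\left(\left(-5\right) 2,5 \right)}\right)^{2}\right)^{2}\right)^{2} + 18\right)^{2} = \left(\left(6 + \left(4 + \left(1^{2} + 0\right)^{2}\right)^{2}\right)^{2} + 18\right)^{2} = \left(\left(6 + \left(4 + \left(1 + 0\right)^{2}\right)^{2}\right)^{2} + 18\right)^{2} = \left(\left(6 + \left(4 + 1^{2}\right)^{2}\right)^{2} + 18\right)^{2} = \left(\left(6 + \left(4 + 1\right)^{2}\right)^{2} + 18\right)^{2} = \left(\left(6 + 5^{2}\right)^{2} + 18\right)^{2} = \left(\left(6 + 25\right)^{2} + 18\right)^{2} = \left(31^{2} + 18\right)^{2} = \left(961 + 18\right)^{2} = 979^{2} = 958441$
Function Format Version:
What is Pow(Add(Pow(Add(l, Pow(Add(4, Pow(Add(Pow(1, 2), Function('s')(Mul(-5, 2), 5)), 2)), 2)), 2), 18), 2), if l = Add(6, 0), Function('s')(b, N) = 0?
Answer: 958441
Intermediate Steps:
l = 6
Pow(Add(Pow(Add(l, Pow(Add(4, Pow(Add(Pow(1, 2), Function('s')(Mul(-5, 2), 5)), 2)), 2)), 2), 18), 2) = Pow(Add(Pow(Add(6, Pow(Add(4, Pow(Add(Pow(1, 2), 0), 2)), 2)), 2), 18), 2) = Pow(Add(Pow(Add(6, Pow(Add(4, Pow(Add(1, 0), 2)), 2)), 2), 18), 2) = Pow(Add(Pow(Add(6, Pow(Add(4, Pow(1, 2)), 2)), 2), 18), 2) = Pow(Add(Pow(Add(6, Pow(Add(4, 1), 2)), 2), 18), 2) = Pow(Add(Pow(Add(6, Pow(5, 2)), 2), 18), 2) = Pow(Add(Pow(Add(6, 25), 2), 18), 2) = Pow(Add(Pow(31, 2), 18), 2) = Pow(Add(961, 18), 2) = Pow(979, 2) = 958441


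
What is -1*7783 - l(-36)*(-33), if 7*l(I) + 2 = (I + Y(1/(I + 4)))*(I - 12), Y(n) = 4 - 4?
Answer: 2477/7 ≈ 353.86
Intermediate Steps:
Y(n) = 0
l(I) = -2/7 + I*(-12 + I)/7 (l(I) = -2/7 + ((I + 0)*(I - 12))/7 = -2/7 + (I*(-12 + I))/7 = -2/7 + I*(-12 + I)/7)
-1*7783 - l(-36)*(-33) = -1*7783 - (-2/7 - 12/7*(-36) + (⅐)*(-36)²)*(-33) = -7783 - (-2/7 + 432/7 + (⅐)*1296)*(-33) = -7783 - (-2/7 + 432/7 + 1296/7)*(-33) = -7783 - 1726*(-33)/7 = -7783 - 1*(-56958/7) = -7783 + 56958/7 = 2477/7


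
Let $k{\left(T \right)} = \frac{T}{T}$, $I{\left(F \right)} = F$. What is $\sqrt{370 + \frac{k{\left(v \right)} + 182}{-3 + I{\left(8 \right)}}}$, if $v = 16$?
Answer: $\frac{\sqrt{10165}}{5} \approx 20.164$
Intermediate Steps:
$k{\left(T \right)} = 1$
$\sqrt{370 + \frac{k{\left(v \right)} + 182}{-3 + I{\left(8 \right)}}} = \sqrt{370 + \frac{1 + 182}{-3 + 8}} = \sqrt{370 + \frac{183}{5}} = \sqrt{\frac{2033}{5}} = \frac{\sqrt{10165}}{5}$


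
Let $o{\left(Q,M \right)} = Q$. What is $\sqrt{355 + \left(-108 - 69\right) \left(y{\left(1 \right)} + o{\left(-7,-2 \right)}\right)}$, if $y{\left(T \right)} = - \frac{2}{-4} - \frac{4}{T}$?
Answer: $\frac{\sqrt{8854}}{2} \approx 47.048$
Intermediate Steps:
$y{\left(T \right)} = \frac{1}{2} - \frac{4}{T}$ ($y{\left(T \right)} = \left(-2\right) \left(- \frac{1}{4}\right) - \frac{4}{T} = \frac{1}{2} - \frac{4}{T}$)
$\sqrt{355 + \left(-108 - 69\right) \left(y{\left(1 \right)} + o{\left(-7,-2 \right)}\right)} = \sqrt{355 + \left(-108 - 69\right) \left(\frac{-8 + 1}{2 \cdot 1} - 7\right)} = \sqrt{355 - 177 \left(\frac{1}{2} \cdot 1 \left(-7\right) - 7\right)} = \sqrt{355 - 177 \left(- \frac{7}{2} - 7\right)} = \sqrt{355 - - \frac{3717}{2}} = \sqrt{355 + \frac{3717}{2}} = \sqrt{\frac{4427}{2}} = \frac{\sqrt{8854}}{2}$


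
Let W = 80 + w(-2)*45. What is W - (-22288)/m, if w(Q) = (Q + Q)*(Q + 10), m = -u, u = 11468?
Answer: -3904692/2867 ≈ -1361.9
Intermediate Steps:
m = -11468 (m = -1*11468 = -11468)
w(Q) = 2*Q*(10 + Q) (w(Q) = (2*Q)*(10 + Q) = 2*Q*(10 + Q))
W = -1360 (W = 80 + (2*(-2)*(10 - 2))*45 = 80 + (2*(-2)*8)*45 = 80 - 32*45 = 80 - 1440 = -1360)
W - (-22288)/m = -1360 - (-22288)/(-11468) = -1360 - (-22288)*(-1)/11468 = -1360 - 1*5572/2867 = -1360 - 5572/2867 = -3904692/2867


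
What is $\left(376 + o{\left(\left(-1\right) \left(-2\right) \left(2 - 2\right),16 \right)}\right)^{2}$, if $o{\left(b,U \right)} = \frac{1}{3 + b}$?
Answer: $\frac{1274641}{9} \approx 1.4163 \cdot 10^{5}$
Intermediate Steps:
$\left(376 + o{\left(\left(-1\right) \left(-2\right) \left(2 - 2\right),16 \right)}\right)^{2} = \left(376 + \frac{1}{3 + \left(-1\right) \left(-2\right) \left(2 - 2\right)}\right)^{2} = \left(376 + \frac{1}{3 + 2 \cdot 0}\right)^{2} = \left(376 + \frac{1}{3 + 0}\right)^{2} = \left(376 + \frac{1}{3}\right)^{2} = \left(\frac{1129}{3}\right)^{2} = \frac{1274641}{9}$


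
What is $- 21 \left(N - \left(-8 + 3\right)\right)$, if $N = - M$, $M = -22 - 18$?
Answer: $-945$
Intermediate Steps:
$M = -40$
$N = 40$ ($N = \left(-1\right) \left(-40\right) = 40$)
$- 21 \left(N - \left(-8 + 3\right)\right) = - 21 \left(40 - \left(-8 + 3\right)\right) = - 21 \left(40 - -5\right) = - 21 \left(40 + 5\right) = \left(-21\right) 45 = -945$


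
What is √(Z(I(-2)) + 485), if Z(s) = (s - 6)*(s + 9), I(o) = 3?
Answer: √449 ≈ 21.190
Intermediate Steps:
Z(s) = (-6 + s)*(9 + s)
√(Z(I(-2)) + 485) = √((-54 + 3² + 3*3) + 485) = √((-54 + 9 + 9) + 485) = √(-36 + 485) = √449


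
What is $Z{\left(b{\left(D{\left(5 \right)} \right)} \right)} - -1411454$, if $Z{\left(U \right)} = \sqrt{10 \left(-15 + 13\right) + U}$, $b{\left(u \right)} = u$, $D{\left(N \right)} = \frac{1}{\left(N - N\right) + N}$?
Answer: $1411454 + \frac{3 i \sqrt{55}}{5} \approx 1.4115 \cdot 10^{6} + 4.4497 i$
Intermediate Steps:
$D{\left(N \right)} = \frac{1}{N}$ ($D{\left(N \right)} = \frac{1}{0 + N} = \frac{1}{N}$)
$Z{\left(U \right)} = \sqrt{-20 + U}$ ($Z{\left(U \right)} = \sqrt{10 \left(-2\right) + U} = \sqrt{-20 + U}$)
$Z{\left(b{\left(D{\left(5 \right)} \right)} \right)} - -1411454 = \sqrt{-20 + \frac{1}{5}} - -1411454 = \sqrt{-20 + \frac{1}{5}} + 1411454 = \sqrt{- \frac{99}{5}} + 1411454 = \frac{3 i \sqrt{55}}{5} + 1411454 = 1411454 + \frac{3 i \sqrt{55}}{5}$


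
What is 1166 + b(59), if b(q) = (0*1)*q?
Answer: 1166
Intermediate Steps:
b(q) = 0 (b(q) = 0*q = 0)
1166 + b(59) = 1166 + 0 = 1166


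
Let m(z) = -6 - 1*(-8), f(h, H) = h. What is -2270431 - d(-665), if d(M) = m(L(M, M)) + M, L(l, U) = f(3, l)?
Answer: -2269768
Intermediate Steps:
L(l, U) = 3
m(z) = 2 (m(z) = -6 + 8 = 2)
d(M) = 2 + M
-2270431 - d(-665) = -2270431 - (2 - 665) = -2270431 - 1*(-663) = -2270431 + 663 = -2269768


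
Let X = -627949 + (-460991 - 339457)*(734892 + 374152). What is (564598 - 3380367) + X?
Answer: -887735495430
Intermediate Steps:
X = -887732679661 (X = -627949 - 800448*1109044 = -627949 - 887732051712 = -887732679661)
(564598 - 3380367) + X = (564598 - 3380367) - 887732679661 = -2815769 - 887732679661 = -887735495430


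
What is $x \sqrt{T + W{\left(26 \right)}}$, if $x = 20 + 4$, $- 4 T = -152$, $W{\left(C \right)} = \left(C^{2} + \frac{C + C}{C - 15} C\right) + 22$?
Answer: $\frac{48 \sqrt{25982}}{11} \approx 703.37$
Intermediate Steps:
$W{\left(C \right)} = 22 + C^{2} + \frac{2 C^{2}}{-15 + C}$ ($W{\left(C \right)} = \left(C^{2} + \frac{2 C}{-15 + C} C\right) + 22 = \left(C^{2} + \frac{2 C^{2}}{-15 + C}\right) + 22 = 22 + C^{2} + \frac{2 C^{2}}{-15 + C}$)
$T = 38$ ($T = \left(- \frac{1}{4}\right) \left(-152\right) = 38$)
$x = 24$
$x \sqrt{T + W{\left(26 \right)}} = 24 \sqrt{38 + \frac{-330 + 26^{3} - 13 \cdot 26^{2} + 22 \cdot 26}{-15 + 26}} = 24 \sqrt{38 + \frac{-330 + 17576 - 8788 + 572}{11}} = 24 \sqrt{38 + \frac{1}{11} \cdot 9030} = 24 \sqrt{38 + \frac{9030}{11}} = 24 \sqrt{\frac{9448}{11}} = 24 \frac{2 \sqrt{25982}}{11} = \frac{48 \sqrt{25982}}{11}$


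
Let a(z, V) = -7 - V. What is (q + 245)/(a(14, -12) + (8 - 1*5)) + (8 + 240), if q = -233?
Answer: 499/2 ≈ 249.50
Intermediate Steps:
(q + 245)/(a(14, -12) + (8 - 1*5)) + (8 + 240) = (-233 + 245)/((-7 - 1*(-12)) + (8 - 1*5)) + (8 + 240) = 12/((-7 + 12) + (8 - 5)) + 248 = 12/(5 + 3) + 248 = 12/8 + 248 = 12*(1/8) + 248 = 3/2 + 248 = 499/2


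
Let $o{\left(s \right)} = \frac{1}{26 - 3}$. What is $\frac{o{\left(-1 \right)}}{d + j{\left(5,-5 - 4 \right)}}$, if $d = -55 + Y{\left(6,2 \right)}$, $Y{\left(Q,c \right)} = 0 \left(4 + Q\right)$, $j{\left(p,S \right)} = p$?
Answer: $- \frac{1}{1150} \approx -0.00086956$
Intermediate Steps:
$o{\left(s \right)} = \frac{1}{23}$
$Y{\left(Q,c \right)} = 0$
$d = -55$ ($d = -55 + 0 = -55$)
$\frac{o{\left(-1 \right)}}{d + j{\left(5,-5 - 4 \right)}} = \frac{1}{23 \left(-55 + 5\right)} = \frac{1}{23 \left(-50\right)} = \frac{1}{23} \left(- \frac{1}{50}\right) = - \frac{1}{1150}$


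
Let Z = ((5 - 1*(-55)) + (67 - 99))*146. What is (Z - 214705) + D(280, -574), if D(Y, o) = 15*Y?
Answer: -206417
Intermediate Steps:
Z = 4088 (Z = ((5 + 55) - 32)*146 = (60 - 32)*146 = 28*146 = 4088)
(Z - 214705) + D(280, -574) = (4088 - 214705) + 15*280 = -210617 + 4200 = -206417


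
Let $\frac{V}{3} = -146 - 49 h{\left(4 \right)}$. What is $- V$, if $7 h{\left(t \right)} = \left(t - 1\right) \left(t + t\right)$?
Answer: $942$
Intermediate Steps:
$h{\left(t \right)} = \frac{2 t \left(-1 + t\right)}{7}$ ($h{\left(t \right)} = \frac{\left(t - 1\right) \left(t + t\right)}{7} = \frac{\left(-1 + t\right) 2 t}{7} = \frac{2 t \left(-1 + t\right)}{7}$)
$V = -942$ ($V = 3 \left(-146 - 49 \cdot \frac{2}{7} \cdot 4 \left(-1 + 4\right)\right) = 3 \left(-146 - 49 \cdot \frac{2}{7} \cdot 4 \cdot 3\right) = 3 \left(-146 - 168\right) = 3 \left(-314\right) = -942$)
$- V = \left(-1\right) \left(-942\right) = 942$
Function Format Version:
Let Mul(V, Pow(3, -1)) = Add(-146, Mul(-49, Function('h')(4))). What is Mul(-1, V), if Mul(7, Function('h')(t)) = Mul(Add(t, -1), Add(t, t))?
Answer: 942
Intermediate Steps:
Function('h')(t) = Mul(Rational(2, 7), t, Add(-1, t)) (Function('h')(t) = Mul(Rational(1, 7), Mul(Add(t, -1), Add(t, t))) = Mul(Rational(1, 7), Mul(Add(-1, t), Mul(2, t))) = Mul(Rational(1, 7), Mul(2, t, Add(-1, t))) = Mul(Rational(2, 7), t, Add(-1, t)))
V = -942 (V = Mul(3, Add(-146, Mul(-49, Mul(Rational(2, 7), 4, Add(-1, 4))))) = Mul(3, Add(-146, Mul(-49, Mul(Rational(2, 7), 4, 3)))) = Mul(3, Add(-146, Mul(-49, Rational(24, 7)))) = Mul(3, Add(-146, -168)) = Mul(3, -314) = -942)
Mul(-1, V) = Mul(-1, -942) = 942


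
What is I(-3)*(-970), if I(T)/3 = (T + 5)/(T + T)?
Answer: 970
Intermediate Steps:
I(T) = 3*(5 + T)/(2*T) (I(T) = 3*((T + 5)/(T + T)) = 3*((5 + T)/((2*T))) = 3*((5 + T)*(1/(2*T))) = 3*((5 + T)/(2*T)) = 3*(5 + T)/(2*T))
I(-3)*(-970) = ((3/2)*(5 - 3)/(-3))*(-970) = ((3/2)*(-1/3)*2)*(-970) = -1*(-970) = 970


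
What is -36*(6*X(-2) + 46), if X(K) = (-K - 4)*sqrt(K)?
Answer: -1656 + 432*I*sqrt(2) ≈ -1656.0 + 610.94*I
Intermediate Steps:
X(K) = sqrt(K)*(-4 - K) (X(K) = (-4 - K)*sqrt(K) = sqrt(K)*(-4 - K))
-36*(6*X(-2) + 46) = -36*(6*(sqrt(-2)*(-4 - 1*(-2))) + 46) = -36*(6*((I*sqrt(2))*(-4 + 2)) + 46) = -36*(6*((I*sqrt(2))*(-2)) + 46) = -36*(6*(-2*I*sqrt(2)) + 46) = -36*(-12*I*sqrt(2) + 46) = -36*(46 - 12*I*sqrt(2)) = -1656 + 432*I*sqrt(2)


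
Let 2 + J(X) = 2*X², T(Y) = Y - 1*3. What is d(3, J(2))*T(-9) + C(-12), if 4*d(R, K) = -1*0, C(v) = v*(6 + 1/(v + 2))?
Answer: -354/5 ≈ -70.800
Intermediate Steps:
T(Y) = -3 + Y (T(Y) = Y - 3 = -3 + Y)
J(X) = -2 + 2*X²
C(v) = v*(6 + 1/(2 + v))
d(R, K) = 0 (d(R, K) = (-1*0)/4 = (¼)*0 = 0)
d(3, J(2))*T(-9) + C(-12) = 0*(-3 - 9) - 12*(13 + 6*(-12))/(2 - 12) = 0*(-12) - 12*(13 - 72)/(-10) = 0 - 12*(-⅒)*(-59) = 0 - 354/5 = -354/5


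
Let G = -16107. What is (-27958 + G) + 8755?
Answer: -35310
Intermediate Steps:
(-27958 + G) + 8755 = (-27958 - 16107) + 8755 = -44065 + 8755 = -35310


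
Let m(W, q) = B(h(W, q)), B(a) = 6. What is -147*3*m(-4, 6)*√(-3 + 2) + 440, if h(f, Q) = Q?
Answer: 440 - 2646*I ≈ 440.0 - 2646.0*I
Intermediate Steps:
m(W, q) = 6
-147*3*m(-4, 6)*√(-3 + 2) + 440 = -147*3*6*√(-3 + 2) + 440 = -2646*√(-1) + 440 = -2646*I + 440 = 440 - 2646*I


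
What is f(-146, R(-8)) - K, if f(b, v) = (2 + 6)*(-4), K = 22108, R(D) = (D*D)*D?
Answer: -22140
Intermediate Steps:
R(D) = D³ (R(D) = D²*D = D³)
f(b, v) = -32 (f(b, v) = 8*(-4) = -32)
f(-146, R(-8)) - K = -32 - 1*22108 = -32 - 22108 = -22140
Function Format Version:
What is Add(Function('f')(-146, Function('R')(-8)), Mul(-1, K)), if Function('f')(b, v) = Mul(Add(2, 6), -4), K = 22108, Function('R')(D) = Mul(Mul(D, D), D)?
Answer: -22140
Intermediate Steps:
Function('R')(D) = Pow(D, 3) (Function('R')(D) = Mul(Pow(D, 2), D) = Pow(D, 3))
Function('f')(b, v) = -32 (Function('f')(b, v) = Mul(8, -4) = -32)
Add(Function('f')(-146, Function('R')(-8)), Mul(-1, K)) = Add(-32, Mul(-1, 22108)) = Add(-32, -22108) = -22140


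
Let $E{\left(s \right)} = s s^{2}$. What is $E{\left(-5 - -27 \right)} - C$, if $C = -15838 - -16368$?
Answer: $10118$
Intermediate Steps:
$E{\left(s \right)} = s^{3}$
$C = 530$ ($C = -15838 + 16368 = 530$)
$E{\left(-5 - -27 \right)} - C = \left(-5 - -27\right)^{3} - 530 = \left(-5 + 27\right)^{3} - 530 = 22^{3} - 530 = 10648 - 530 = 10118$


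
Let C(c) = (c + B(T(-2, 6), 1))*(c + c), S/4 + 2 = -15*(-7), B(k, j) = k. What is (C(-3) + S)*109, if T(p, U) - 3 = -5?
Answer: 48178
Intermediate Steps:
T(p, U) = -2 (T(p, U) = 3 - 5 = -2)
S = 412 (S = -8 + 4*(-15*(-7)) = -8 + 4*105 = -8 + 420 = 412)
C(c) = 2*c*(-2 + c) (C(c) = (c - 2)*(c + c) = (-2 + c)*(2*c) = 2*c*(-2 + c))
(C(-3) + S)*109 = (2*(-3)*(-2 - 3) + 412)*109 = (2*(-3)*(-5) + 412)*109 = (30 + 412)*109 = 442*109 = 48178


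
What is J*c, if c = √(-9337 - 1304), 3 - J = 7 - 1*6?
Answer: 2*I*√10641 ≈ 206.31*I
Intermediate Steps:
J = 2 (J = 3 - (7 - 1*6) = 3 - (7 - 6) = 3 - 1*1 = 3 - 1 = 2)
c = I*√10641 (c = √(-10641) = I*√10641 ≈ 103.16*I)
J*c = 2*(I*√10641) = 2*I*√10641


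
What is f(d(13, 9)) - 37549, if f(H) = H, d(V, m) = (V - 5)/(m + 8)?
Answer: -638325/17 ≈ -37549.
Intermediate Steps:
d(V, m) = (-5 + V)/(8 + m)
f(d(13, 9)) - 37549 = (-5 + 13)/(8 + 9) - 37549 = 8/17 - 37549 = -638325/17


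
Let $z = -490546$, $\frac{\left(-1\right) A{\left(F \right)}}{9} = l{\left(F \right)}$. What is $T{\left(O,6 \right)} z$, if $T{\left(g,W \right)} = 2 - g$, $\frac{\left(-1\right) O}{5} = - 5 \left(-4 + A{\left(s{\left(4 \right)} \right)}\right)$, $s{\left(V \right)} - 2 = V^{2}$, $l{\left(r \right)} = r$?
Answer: $-2036746992$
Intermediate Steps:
$s{\left(V \right)} = 2 + V^{2}$
$A{\left(F \right)} = - 9 F$
$O = -4150$ ($O = - 5 \left(- 5 \left(-4 - 9 \left(2 + 4^{2}\right)\right)\right) = - 5 \left(- 5 \left(-4 - 9 \left(2 + 16\right)\right)\right) = - 5 \left(- 5 \left(-4 - 162\right)\right) = - 5 \left(\left(-5\right) \left(-166\right)\right) = \left(-5\right) 830 = -4150$)
$T{\left(O,6 \right)} z = \left(2 - -4150\right) \left(-490546\right) = \left(2 + 4150\right) \left(-490546\right) = 4152 \left(-490546\right) = -2036746992$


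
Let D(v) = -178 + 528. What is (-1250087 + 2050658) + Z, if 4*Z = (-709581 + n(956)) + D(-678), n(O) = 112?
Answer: 2493165/4 ≈ 6.2329e+5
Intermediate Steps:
D(v) = 350
Z = -709119/4 (Z = ((-709581 + 112) + 350)/4 = (-709469 + 350)/4 = (¼)*(-709119) = -709119/4 ≈ -1.7728e+5)
(-1250087 + 2050658) + Z = (-1250087 + 2050658) - 709119/4 = 800571 - 709119/4 = 2493165/4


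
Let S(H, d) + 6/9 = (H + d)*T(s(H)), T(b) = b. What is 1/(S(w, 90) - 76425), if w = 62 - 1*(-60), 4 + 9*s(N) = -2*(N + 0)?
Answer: -9/740407 ≈ -1.2155e-5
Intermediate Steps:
s(N) = -4/9 - 2*N/9 (s(N) = -4/9 + (-2*(N + 0))/9 = -4/9 + (-2*N)/9 = -4/9 - 2*N/9)
w = 122 (w = 62 + 60 = 122)
S(H, d) = -⅔ + (-4/9 - 2*H/9)*(H + d) (S(H, d) = -⅔ + (H + d)*(-4/9 - 2*H/9) = -⅔ + (-4/9 - 2*H/9)*(H + d))
1/(S(w, 90) - 76425) = 1/((-⅔ - 2/9*122*(2 + 122) - 2/9*90*(2 + 122)) - 76425) = 1/((-⅔ - 2/9*122*124 - 2/9*90*124) - 76425) = 1/((-⅔ - 30256/9 - 2480) - 76425) = 1/(-52582/9 - 76425) = 1/(-740407/9) = -9/740407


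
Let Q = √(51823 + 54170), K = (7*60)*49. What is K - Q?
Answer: 20580 - 3*√11777 ≈ 20254.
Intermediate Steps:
K = 20580 (K = 420*49 = 20580)
Q = 3*√11777 (Q = √105993 = 3*√11777 ≈ 325.57)
K - Q = 20580 - 3*√11777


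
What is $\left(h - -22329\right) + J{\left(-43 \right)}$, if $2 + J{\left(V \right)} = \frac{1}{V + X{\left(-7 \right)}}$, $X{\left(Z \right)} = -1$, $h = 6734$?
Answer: $\frac{1278683}{44} \approx 29061.0$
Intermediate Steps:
$J{\left(V \right)} = -2 + \frac{1}{-1 + V}$ ($J{\left(V \right)} = -2 + \frac{1}{V - 1} = -2 + \frac{1}{-1 + V}$)
$\left(h - -22329\right) + J{\left(-43 \right)} = \left(6734 - -22329\right) + \frac{3 - -86}{-1 - 43} = \left(6734 + 22329\right) + \frac{3 + 86}{-44} = 29063 - \frac{89}{44} = \frac{1278683}{44}$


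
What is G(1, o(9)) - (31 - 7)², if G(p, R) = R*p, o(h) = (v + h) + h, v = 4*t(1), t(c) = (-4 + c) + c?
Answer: -566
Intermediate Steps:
t(c) = -4 + 2*c
v = -8 (v = 4*(-4 + 2*1) = 4*(-4 + 2) = 4*(-2) = -8)
o(h) = -8 + 2*h (o(h) = (-8 + h) + h = -8 + 2*h)
G(1, o(9)) - (31 - 7)² = (-8 + 2*9)*1 - (31 - 7)² = (-8 + 18)*1 - 1*24² = 10*1 - 1*576 = 10 - 576 = -566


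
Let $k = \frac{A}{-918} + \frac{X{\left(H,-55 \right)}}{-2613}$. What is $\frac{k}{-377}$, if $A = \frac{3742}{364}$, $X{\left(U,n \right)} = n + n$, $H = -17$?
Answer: $- \frac{11927}{145523196} \approx -8.1959 \cdot 10^{-5}$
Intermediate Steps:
$X{\left(U,n \right)} = 2 n$
$A = \frac{1871}{182}$ ($A = 3742 \cdot \frac{1}{364} = \frac{1871}{182} \approx 10.28$)
$k = \frac{345883}{11194092}$ ($k = \frac{1871}{182 \left(-918\right)} + \frac{2 \left(-55\right)}{-2613} = \frac{1871}{182} \left(- \frac{1}{918}\right) - - \frac{110}{2613} = - \frac{1871}{167076} + \frac{110}{2613} = \frac{345883}{11194092} \approx 0.030899$)
$\frac{k}{-377} = \frac{345883}{11194092 \left(-377\right)} = \frac{345883}{11194092} \left(- \frac{1}{377}\right) = - \frac{11927}{145523196}$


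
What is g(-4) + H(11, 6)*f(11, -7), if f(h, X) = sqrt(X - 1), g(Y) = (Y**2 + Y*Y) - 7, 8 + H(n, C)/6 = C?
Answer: 25 - 24*I*sqrt(2) ≈ 25.0 - 33.941*I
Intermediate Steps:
H(n, C) = -48 + 6*C
g(Y) = -7 + 2*Y**2 (g(Y) = (Y**2 + Y**2) - 7 = 2*Y**2 - 7 = -7 + 2*Y**2)
f(h, X) = sqrt(-1 + X)
g(-4) + H(11, 6)*f(11, -7) = (-7 + 2*(-4)**2) + (-48 + 6*6)*sqrt(-1 - 7) = (-7 + 2*16) + (-48 + 36)*sqrt(-8) = (-7 + 32) - 24*I*sqrt(2) = 25 - 24*I*sqrt(2)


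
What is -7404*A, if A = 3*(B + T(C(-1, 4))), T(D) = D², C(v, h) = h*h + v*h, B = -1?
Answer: -3176316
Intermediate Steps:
C(v, h) = h² + h*v
A = 429 (A = 3*(-1 + (4*(4 - 1))²) = 3*(-1 + (4*3)²) = 3*(-1 + 12²) = 3*(-1 + 144) = 3*143 = 429)
-7404*A = -7404*429 = -3176316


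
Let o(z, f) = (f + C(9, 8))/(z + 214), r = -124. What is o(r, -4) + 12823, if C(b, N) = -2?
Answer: 192344/15 ≈ 12823.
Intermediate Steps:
o(z, f) = (-2 + f)/(214 + z) (o(z, f) = (f - 2)/(z + 214) = (-2 + f)/(214 + z))
o(r, -4) + 12823 = (-2 - 4)/(214 - 124) + 12823 = -6/90 + 12823 = (1/90)*(-6) + 12823 = -1/15 + 12823 = 192344/15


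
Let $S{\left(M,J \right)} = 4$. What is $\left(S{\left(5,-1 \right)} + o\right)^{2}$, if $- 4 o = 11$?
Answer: $\frac{25}{16} \approx 1.5625$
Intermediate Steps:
$o = - \frac{11}{4}$ ($o = \left(- \frac{1}{4}\right) 11 = - \frac{11}{4} \approx -2.75$)
$\left(S{\left(5,-1 \right)} + o\right)^{2} = \left(4 - \frac{11}{4}\right)^{2} = \left(\frac{5}{4}\right)^{2} = \frac{25}{16}$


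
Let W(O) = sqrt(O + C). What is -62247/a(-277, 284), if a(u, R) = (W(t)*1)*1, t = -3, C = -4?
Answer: 62247*I*sqrt(7)/7 ≈ 23527.0*I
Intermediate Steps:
W(O) = sqrt(-4 + O) (W(O) = sqrt(O - 4) = sqrt(-4 + O))
a(u, R) = I*sqrt(7) (a(u, R) = (sqrt(-4 - 3)*1)*1 = (sqrt(-7)*1)*1 = ((I*sqrt(7))*1)*1 = (I*sqrt(7))*1 = I*sqrt(7))
-62247/a(-277, 284) = -62247*(-I*sqrt(7)/7) = -(-62247)*I*sqrt(7)/7 = 62247*I*sqrt(7)/7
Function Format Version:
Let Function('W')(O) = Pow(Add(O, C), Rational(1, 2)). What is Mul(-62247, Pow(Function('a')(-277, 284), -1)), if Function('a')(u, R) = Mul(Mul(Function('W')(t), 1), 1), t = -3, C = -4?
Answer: Mul(Rational(62247, 7), I, Pow(7, Rational(1, 2))) ≈ Mul(23527., I)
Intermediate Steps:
Function('W')(O) = Pow(Add(-4, O), Rational(1, 2)) (Function('W')(O) = Pow(Add(O, -4), Rational(1, 2)) = Pow(Add(-4, O), Rational(1, 2)))
Function('a')(u, R) = Mul(I, Pow(7, Rational(1, 2))) (Function('a')(u, R) = Mul(Mul(Pow(Add(-4, -3), Rational(1, 2)), 1), 1) = Mul(Mul(Pow(-7, Rational(1, 2)), 1), 1) = Mul(Mul(Mul(I, Pow(7, Rational(1, 2))), 1), 1) = Mul(Mul(I, Pow(7, Rational(1, 2))), 1) = Mul(I, Pow(7, Rational(1, 2))))
Mul(-62247, Pow(Function('a')(-277, 284), -1)) = Mul(-62247, Pow(Mul(I, Pow(7, Rational(1, 2))), -1)) = Mul(-62247, Mul(Rational(-1, 7), I, Pow(7, Rational(1, 2)))) = Mul(Rational(62247, 7), I, Pow(7, Rational(1, 2)))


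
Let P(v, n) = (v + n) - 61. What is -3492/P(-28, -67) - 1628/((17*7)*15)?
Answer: 498271/23205 ≈ 21.473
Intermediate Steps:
P(v, n) = -61 + n + v (P(v, n) = (n + v) - 61 = -61 + n + v)
-3492/P(-28, -67) - 1628/((17*7)*15) = -3492/(-61 - 67 - 28) - 1628/((17*7)*15) = -3492/(-156) - 1628/(119*15) = -3492*(-1/156) - 1628/1785 = 291/13 - 1628*1/1785 = 291/13 - 1628/1785 = 498271/23205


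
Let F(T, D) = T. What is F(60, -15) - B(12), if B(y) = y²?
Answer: -84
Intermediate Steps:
F(60, -15) - B(12) = 60 - 1*12² = 60 - 1*144 = 60 - 144 = -84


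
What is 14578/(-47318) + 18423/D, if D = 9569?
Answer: 366121316/226392971 ≈ 1.6172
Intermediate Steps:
14578/(-47318) + 18423/D = 14578/(-47318) + 18423/9569 = 14578*(-1/47318) + 18423*(1/9569) = -7289/23659 + 18423/9569 = 366121316/226392971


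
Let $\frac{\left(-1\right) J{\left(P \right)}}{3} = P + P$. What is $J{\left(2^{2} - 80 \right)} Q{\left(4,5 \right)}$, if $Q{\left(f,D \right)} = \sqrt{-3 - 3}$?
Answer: $456 i \sqrt{6} \approx 1117.0 i$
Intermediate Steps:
$J{\left(P \right)} = - 6 P$ ($J{\left(P \right)} = - 3 \left(P + P\right) = - 3 \cdot 2 P = - 6 P$)
$Q{\left(f,D \right)} = i \sqrt{6}$ ($Q{\left(f,D \right)} = \sqrt{-6} = i \sqrt{6}$)
$J{\left(2^{2} - 80 \right)} Q{\left(4,5 \right)} = - 6 \left(2^{2} - 80\right) i \sqrt{6} = - 6 \left(4 - 80\right) i \sqrt{6} = \left(-6\right) \left(-76\right) i \sqrt{6} = 456 i \sqrt{6}$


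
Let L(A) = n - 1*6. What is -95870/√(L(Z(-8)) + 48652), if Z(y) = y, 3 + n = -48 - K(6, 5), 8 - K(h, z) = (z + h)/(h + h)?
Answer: -38348*√1749165/116611 ≈ -434.93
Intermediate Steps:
K(h, z) = 8 - (h + z)/(2*h) (K(h, z) = 8 - (z + h)/(h + h) = 8 - (h + z)/(2*h))
n = -697/12 (n = -3 + (-48 - (-1*5 + 15*6)/(2*6)) = -3 + (-48 - (-5 + 90)/(2*6)) = -3 + (-48 - 85/(2*6)) = -3 + (-48 - 1*85/12) = -3 + (-48 - 85/12) = -3 - 661/12 = -697/12 ≈ -58.083)
L(A) = -769/12 (L(A) = -697/12 - 1*6 = -697/12 - 6 = -769/12)
-95870/√(L(Z(-8)) + 48652) = -95870/√(-769/12 + 48652) = -95870*2*√1749165/583055 = -38348*√1749165/116611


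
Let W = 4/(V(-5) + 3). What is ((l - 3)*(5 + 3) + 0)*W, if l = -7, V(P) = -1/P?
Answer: -100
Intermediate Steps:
W = 5/4 (W = 4/(-1/(-5) + 3) = 4/(-1*(-1/5) + 3) = 4/(1/5 + 3) = 4/(16/5) = 4*(5/16) = 5/4 ≈ 1.2500)
((l - 3)*(5 + 3) + 0)*W = ((-7 - 3)*(5 + 3) + 0)*(5/4) = (-10*8 + 0)*(5/4) = (-80 + 0)*(5/4) = -80*5/4 = -100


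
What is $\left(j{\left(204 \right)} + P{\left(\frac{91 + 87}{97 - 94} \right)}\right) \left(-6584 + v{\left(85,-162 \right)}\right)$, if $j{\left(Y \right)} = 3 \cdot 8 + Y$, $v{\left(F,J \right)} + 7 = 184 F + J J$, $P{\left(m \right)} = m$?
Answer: $\frac{30422566}{3} \approx 1.0141 \cdot 10^{7}$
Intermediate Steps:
$v{\left(F,J \right)} = -7 + J^{2} + 184 F$ ($v{\left(F,J \right)} = -7 + \left(184 F + J J\right) = -7 + \left(184 F + J^{2}\right) = -7 + \left(J^{2} + 184 F\right) = -7 + J^{2} + 184 F$)
$j{\left(Y \right)} = 24 + Y$
$\left(j{\left(204 \right)} + P{\left(\frac{91 + 87}{97 - 94} \right)}\right) \left(-6584 + v{\left(85,-162 \right)}\right) = \left(\left(24 + 204\right) + \frac{91 + 87}{97 - 94}\right) \left(-6584 + \left(-7 + \left(-162\right)^{2} + 184 \cdot 85\right)\right) = \left(228 + \frac{178}{3}\right) \left(-6584 + \left(-7 + 26244 + 15640\right)\right) = \left(228 + 178 \cdot \frac{1}{3}\right) \left(-6584 + 41877\right) = \left(228 + \frac{178}{3}\right) 35293 = \frac{862}{3} \cdot 35293 = \frac{30422566}{3}$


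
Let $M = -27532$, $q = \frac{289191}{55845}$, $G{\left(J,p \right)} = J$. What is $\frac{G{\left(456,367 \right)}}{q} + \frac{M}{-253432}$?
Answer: $\frac{538474082071}{6107521126} \approx 88.166$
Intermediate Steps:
$q = \frac{96397}{18615}$ ($q = 289191 \cdot \frac{1}{55845} = \frac{96397}{18615} \approx 5.1785$)
$\frac{G{\left(456,367 \right)}}{q} + \frac{M}{-253432} = \frac{456}{\frac{96397}{18615}} - \frac{27532}{-253432} = 456 \cdot \frac{18615}{96397} - - \frac{6883}{63358} = \frac{8488440}{96397} + \frac{6883}{63358} = \frac{538474082071}{6107521126}$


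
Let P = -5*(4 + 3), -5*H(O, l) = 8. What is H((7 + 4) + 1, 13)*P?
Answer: 56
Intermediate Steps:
H(O, l) = -8/5 (H(O, l) = -⅕*8 = -8/5)
P = -35 (P = -5*7 = -35)
H((7 + 4) + 1, 13)*P = -8/5*(-35) = 56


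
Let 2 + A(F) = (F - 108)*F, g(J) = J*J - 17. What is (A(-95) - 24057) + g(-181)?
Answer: 27970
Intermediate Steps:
g(J) = -17 + J² (g(J) = J² - 17 = -17 + J²)
A(F) = -2 + F*(-108 + F) (A(F) = -2 + (F - 108)*F = -2 + (-108 + F)*F = -2 + F*(-108 + F))
(A(-95) - 24057) + g(-181) = ((-2 + (-95)² - 108*(-95)) - 24057) + (-17 + (-181)²) = ((-2 + 9025 + 10260) - 24057) + (-17 + 32761) = (19283 - 24057) + 32744 = -4774 + 32744 = 27970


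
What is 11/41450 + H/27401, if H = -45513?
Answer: -1886212439/1135771450 ≈ -1.6607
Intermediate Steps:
11/41450 + H/27401 = 11/41450 - 45513/27401 = -1886212439/1135771450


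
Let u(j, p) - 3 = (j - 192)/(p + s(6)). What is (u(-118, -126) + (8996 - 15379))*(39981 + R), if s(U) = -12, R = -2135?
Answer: -16654699990/69 ≈ -2.4137e+8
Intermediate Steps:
u(j, p) = 3 + (-192 + j)/(-12 + p) (u(j, p) = 3 + (j - 192)/(p - 12) = 3 + (-192 + j)/(-12 + p))
(u(-118, -126) + (8996 - 15379))*(39981 + R) = ((-228 - 118 + 3*(-126))/(-12 - 126) + (8996 - 15379))*(39981 - 2135) = ((-228 - 118 - 378)/(-138) - 6383)*37846 = (-1/138*(-724) - 6383)*37846 = (362/69 - 6383)*37846 = -440065/69*37846 = -16654699990/69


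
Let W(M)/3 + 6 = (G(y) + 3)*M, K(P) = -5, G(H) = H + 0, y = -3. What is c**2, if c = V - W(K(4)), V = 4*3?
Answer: 900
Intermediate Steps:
G(H) = H
W(M) = -18 (W(M) = -18 + 3*((-3 + 3)*M) = -18 + 3*(0*M) = -18 + 3*0 = -18 + 0 = -18)
V = 12
c = 30 (c = 12 - 1*(-18) = 12 + 18 = 30)
c**2 = 30**2 = 900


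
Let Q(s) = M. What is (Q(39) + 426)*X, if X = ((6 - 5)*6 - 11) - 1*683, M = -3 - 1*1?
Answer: -290336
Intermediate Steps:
M = -4 (M = -3 - 1 = -4)
X = -688 (X = (1*6 - 11) - 683 = (6 - 11) - 683 = -5 - 683 = -688)
Q(s) = -4
(Q(39) + 426)*X = (-4 + 426)*(-688) = 422*(-688) = -290336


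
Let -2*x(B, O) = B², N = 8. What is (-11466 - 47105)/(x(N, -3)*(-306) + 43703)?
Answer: -58571/53495 ≈ -1.0949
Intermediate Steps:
x(B, O) = -B²/2
(-11466 - 47105)/(x(N, -3)*(-306) + 43703) = (-11466 - 47105)/(-½*8²*(-306) + 43703) = -58571/(-½*64*(-306) + 43703) = -58571/(-32*(-306) + 43703) = -58571/(9792 + 43703) = -58571/53495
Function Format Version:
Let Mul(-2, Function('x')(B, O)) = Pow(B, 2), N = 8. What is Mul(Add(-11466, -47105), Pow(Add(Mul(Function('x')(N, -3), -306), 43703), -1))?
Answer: Rational(-58571, 53495) ≈ -1.0949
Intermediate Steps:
Function('x')(B, O) = Mul(Rational(-1, 2), Pow(B, 2))
Mul(Add(-11466, -47105), Pow(Add(Mul(Function('x')(N, -3), -306), 43703), -1)) = Mul(Add(-11466, -47105), Pow(Add(Mul(Mul(Rational(-1, 2), Pow(8, 2)), -306), 43703), -1)) = Mul(-58571, Pow(Add(Mul(Mul(Rational(-1, 2), 64), -306), 43703), -1)) = Mul(-58571, Pow(Add(Mul(-32, -306), 43703), -1)) = Mul(-58571, Pow(Add(9792, 43703), -1)) = Mul(-58571, Pow(53495, -1)) = Mul(-58571, Rational(1, 53495)) = Rational(-58571, 53495)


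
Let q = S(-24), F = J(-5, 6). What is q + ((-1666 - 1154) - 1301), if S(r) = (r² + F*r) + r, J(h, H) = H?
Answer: -3713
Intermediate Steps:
F = 6
S(r) = r² + 7*r (S(r) = (r² + 6*r) + r = r² + 7*r)
q = 408 (q = -24*(7 - 24) = -24*(-17) = 408)
q + ((-1666 - 1154) - 1301) = 408 + ((-1666 - 1154) - 1301) = 408 + (-2820 - 1301) = 408 - 4121 = -3713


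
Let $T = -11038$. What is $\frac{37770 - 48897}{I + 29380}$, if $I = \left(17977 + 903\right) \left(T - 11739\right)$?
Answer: $\frac{3709}{143333460} \approx 2.5877 \cdot 10^{-5}$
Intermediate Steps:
$I = -430029760$ ($I = \left(17977 + 903\right) \left(-11038 - 11739\right) = 18880 \left(-22777\right) = -430029760$)
$\frac{37770 - 48897}{I + 29380} = \frac{37770 - 48897}{-430029760 + 29380} = - \frac{11127}{-430000380} = \left(-11127\right) \left(- \frac{1}{430000380}\right) = \frac{3709}{143333460}$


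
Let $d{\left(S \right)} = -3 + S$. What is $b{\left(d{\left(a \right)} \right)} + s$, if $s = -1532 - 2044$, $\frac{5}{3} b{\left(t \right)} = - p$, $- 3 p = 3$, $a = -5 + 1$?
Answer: $- \frac{17877}{5} \approx -3575.4$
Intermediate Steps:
$a = -4$
$p = -1$ ($p = \left(- \frac{1}{3}\right) 3 = -1$)
$b{\left(t \right)} = \frac{3}{5}$ ($b{\left(t \right)} = \frac{3 \left(\left(-1\right) \left(-1\right)\right)}{5} = \frac{3}{5} \cdot 1 = \frac{3}{5}$)
$s = -3576$
$b{\left(d{\left(a \right)} \right)} + s = \frac{3}{5} - 3576 = - \frac{17877}{5}$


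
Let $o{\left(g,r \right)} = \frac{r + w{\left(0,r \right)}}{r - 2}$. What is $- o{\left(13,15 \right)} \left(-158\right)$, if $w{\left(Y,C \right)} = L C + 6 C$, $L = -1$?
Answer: $\frac{14220}{13} \approx 1093.8$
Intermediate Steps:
$w{\left(Y,C \right)} = 5 C$ ($w{\left(Y,C \right)} = - C + 6 C = 5 C$)
$o{\left(g,r \right)} = \frac{6 r}{-2 + r}$ ($o{\left(g,r \right)} = \frac{r + 5 r}{r - 2} = \frac{6 r}{-2 + r}$)
$- o{\left(13,15 \right)} \left(-158\right) = - \frac{6 \cdot 15}{-2 + 15} \left(-158\right) = - \frac{6 \cdot 15}{13} \left(-158\right) = \left(-1\right) \frac{90}{13} \left(-158\right) = \left(- \frac{90}{13}\right) \left(-158\right) = \frac{14220}{13}$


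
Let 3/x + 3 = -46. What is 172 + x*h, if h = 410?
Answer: 7198/49 ≈ 146.90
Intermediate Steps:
x = -3/49 (x = 3/(-3 - 46) = 3/(-49) = 3*(-1/49) = -3/49 ≈ -0.061224)
172 + x*h = 172 - 3/49*410 = 172 - 1230/49 = 7198/49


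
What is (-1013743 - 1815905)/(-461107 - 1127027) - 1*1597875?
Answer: -422939464267/264689 ≈ -1.5979e+6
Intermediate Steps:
(-1013743 - 1815905)/(-461107 - 1127027) - 1*1597875 = -2829648/(-1588134) - 1597875 = -2829648*(-1/1588134) - 1597875 = 471608/264689 - 1597875 = -422939464267/264689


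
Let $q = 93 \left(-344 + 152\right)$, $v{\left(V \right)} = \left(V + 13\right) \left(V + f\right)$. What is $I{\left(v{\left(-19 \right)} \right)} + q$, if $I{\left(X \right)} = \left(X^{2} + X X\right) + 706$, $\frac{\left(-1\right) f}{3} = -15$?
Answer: $31522$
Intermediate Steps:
$f = 45$ ($f = \left(-3\right) \left(-15\right) = 45$)
$v{\left(V \right)} = \left(13 + V\right) \left(45 + V\right)$ ($v{\left(V \right)} = \left(V + 13\right) \left(V + 45\right) = \left(13 + V\right) \left(45 + V\right)$)
$I{\left(X \right)} = 706 + 2 X^{2}$ ($I{\left(X \right)} = \left(X^{2} + X^{2}\right) + 706 = 2 X^{2} + 706 = 706 + 2 X^{2}$)
$q = -17856$ ($q = 93 \left(-192\right) = -17856$)
$I{\left(v{\left(-19 \right)} \right)} + q = \left(706 + 2 \left(585 + \left(-19\right)^{2} + 58 \left(-19\right)\right)^{2}\right) - 17856 = \left(706 + 2 \left(585 + 361 - 1102\right)^{2}\right) - 17856 = \left(706 + 2 \left(-156\right)^{2}\right) - 17856 = \left(706 + 2 \cdot 24336\right) - 17856 = \left(706 + 48672\right) - 17856 = 49378 - 17856 = 31522$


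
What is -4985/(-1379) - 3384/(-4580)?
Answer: 6874459/1578955 ≈ 4.3538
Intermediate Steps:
-4985/(-1379) - 3384/(-4580) = -4985*(-1/1379) - 3384*(-1/4580) = 4985/1379 + 846/1145 = 6874459/1578955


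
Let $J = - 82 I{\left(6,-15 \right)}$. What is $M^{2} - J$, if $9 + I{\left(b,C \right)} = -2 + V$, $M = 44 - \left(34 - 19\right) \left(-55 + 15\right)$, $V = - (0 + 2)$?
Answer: $413670$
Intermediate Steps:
$V = -2$ ($V = \left(-1\right) 2 = -2$)
$M = 644$ ($M = 44 - 15 \left(-40\right) = 44 - -600 = 44 + 600 = 644$)
$I{\left(b,C \right)} = -13$ ($I{\left(b,C \right)} = -9 - 4 = -13$)
$J = 1066$ ($J = \left(-82\right) \left(-13\right) = 1066$)
$M^{2} - J = 644^{2} - 1066 = 414736 - 1066 = 413670$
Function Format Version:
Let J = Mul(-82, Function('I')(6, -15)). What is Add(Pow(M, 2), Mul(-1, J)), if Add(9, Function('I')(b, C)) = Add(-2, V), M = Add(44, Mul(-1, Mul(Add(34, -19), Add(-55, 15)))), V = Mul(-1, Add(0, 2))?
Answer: 413670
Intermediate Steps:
V = -2 (V = Mul(-1, 2) = -2)
M = 644 (M = Add(44, Mul(-1, Mul(15, -40))) = Add(44, Mul(-1, -600)) = Add(44, 600) = 644)
Function('I')(b, C) = -13 (Function('I')(b, C) = Add(-9, Add(-2, -2)) = Add(-9, -4) = -13)
J = 1066 (J = Mul(-82, -13) = 1066)
Add(Pow(M, 2), Mul(-1, J)) = Add(Pow(644, 2), Mul(-1, 1066)) = Add(414736, -1066) = 413670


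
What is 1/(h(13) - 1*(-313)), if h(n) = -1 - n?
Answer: 1/299 ≈ 0.0033445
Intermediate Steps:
1/(h(13) - 1*(-313)) = 1/((-1 - 1*13) - 1*(-313)) = 1/((-1 - 13) + 313) = 1/(-14 + 313) = 1/299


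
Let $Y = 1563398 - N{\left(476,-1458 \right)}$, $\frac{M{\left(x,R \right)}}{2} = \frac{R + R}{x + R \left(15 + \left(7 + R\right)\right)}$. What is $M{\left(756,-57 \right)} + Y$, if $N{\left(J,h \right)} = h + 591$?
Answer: $\frac{1434430929}{917} \approx 1.5643 \cdot 10^{6}$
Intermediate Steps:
$N{\left(J,h \right)} = 591 + h$
$M{\left(x,R \right)} = \frac{4 R}{x + R \left(22 + R\right)}$ ($M{\left(x,R \right)} = 2 \frac{R + R}{x + R \left(15 + \left(7 + R\right)\right)} = 2 \frac{2 R}{x + R \left(22 + R\right)} = \frac{4 R}{x + R \left(22 + R\right)}$)
$Y = 1564265$ ($Y = 1563398 - \left(591 - 1458\right) = 1563398 - -867 = 1563398 + 867 = 1564265$)
$M{\left(756,-57 \right)} + Y = 4 \left(-57\right) \frac{1}{756 + \left(-57\right)^{2} + 22 \left(-57\right)} + 1564265 = 4 \left(-57\right) \frac{1}{756 + 3249 - 1254} + 1564265 = 4 \left(-57\right) \frac{1}{2751} + 1564265 = - \frac{76}{917} + 1564265 = \frac{1434430929}{917}$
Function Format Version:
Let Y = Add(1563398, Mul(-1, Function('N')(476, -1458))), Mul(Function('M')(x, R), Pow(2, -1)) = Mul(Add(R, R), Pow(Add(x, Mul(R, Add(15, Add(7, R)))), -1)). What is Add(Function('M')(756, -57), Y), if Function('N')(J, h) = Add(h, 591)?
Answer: Rational(1434430929, 917) ≈ 1.5643e+6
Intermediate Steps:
Function('N')(J, h) = Add(591, h)
Function('M')(x, R) = Mul(4, R, Pow(Add(x, Mul(R, Add(22, R))), -1)) (Function('M')(x, R) = Mul(2, Mul(Add(R, R), Pow(Add(x, Mul(R, Add(15, Add(7, R)))), -1))) = Mul(2, Mul(Mul(2, R), Pow(Add(x, Mul(R, Add(22, R))), -1))) = Mul(2, Mul(2, R, Pow(Add(x, Mul(R, Add(22, R))), -1))) = Mul(4, R, Pow(Add(x, Mul(R, Add(22, R))), -1)))
Y = 1564265 (Y = Add(1563398, Mul(-1, Add(591, -1458))) = Add(1563398, Mul(-1, -867)) = Add(1563398, 867) = 1564265)
Add(Function('M')(756, -57), Y) = Add(Mul(4, -57, Pow(Add(756, Pow(-57, 2), Mul(22, -57)), -1)), 1564265) = Add(Mul(4, -57, Pow(Add(756, 3249, -1254), -1)), 1564265) = Add(Mul(4, -57, Pow(2751, -1)), 1564265) = Add(Mul(4, -57, Rational(1, 2751)), 1564265) = Add(Rational(-76, 917), 1564265) = Rational(1434430929, 917)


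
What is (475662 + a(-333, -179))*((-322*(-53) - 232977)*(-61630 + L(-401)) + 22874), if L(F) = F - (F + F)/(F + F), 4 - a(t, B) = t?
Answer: 6375251682961974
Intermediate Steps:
a(t, B) = 4 - t
L(F) = -1 + F (L(F) = F - 2*F/(2*F) = F - 2*F*1/(2*F) = F - 1*1 = F - 1 = -1 + F)
(475662 + a(-333, -179))*((-322*(-53) - 232977)*(-61630 + L(-401)) + 22874) = (475662 + (4 - 1*(-333)))*((-322*(-53) - 232977)*(-61630 + (-1 - 401)) + 22874) = (475662 + (4 + 333))*((17066 - 232977)*(-61630 - 402) + 22874) = (475662 + 337)*(-215911*(-62032) + 22874) = 475999*(13393391152 + 22874) = 475999*13393414026 = 6375251682961974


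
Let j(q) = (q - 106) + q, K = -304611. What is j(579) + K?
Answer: -303559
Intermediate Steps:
j(q) = -106 + 2*q (j(q) = (-106 + q) + q = -106 + 2*q)
j(579) + K = (-106 + 2*579) - 304611 = (-106 + 1158) - 304611 = 1052 - 304611 = -303559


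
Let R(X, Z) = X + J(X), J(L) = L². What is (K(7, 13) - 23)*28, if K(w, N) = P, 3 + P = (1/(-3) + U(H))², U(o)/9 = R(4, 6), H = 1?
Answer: 8128036/9 ≈ 9.0312e+5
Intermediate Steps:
R(X, Z) = X + X²
U(o) = 180 (U(o) = 9*(4*(1 + 4)) = 9*(4*5) = 9*20 = 180)
P = 290494/9 (P = -3 + (1/(-3) + 180)² = -3 + (-⅓ + 180)² = -3 + (539/3)² = -3 + 290521/9 = 290494/9 ≈ 32277.)
K(w, N) = 290494/9
(K(7, 13) - 23)*28 = (290494/9 - 23)*28 = (290287/9)*28 = 8128036/9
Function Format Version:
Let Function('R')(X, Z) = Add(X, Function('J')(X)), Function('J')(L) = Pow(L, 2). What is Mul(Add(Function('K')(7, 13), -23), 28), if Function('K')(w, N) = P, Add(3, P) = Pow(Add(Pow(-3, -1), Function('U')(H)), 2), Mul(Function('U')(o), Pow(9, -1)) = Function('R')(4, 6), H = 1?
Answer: Rational(8128036, 9) ≈ 9.0312e+5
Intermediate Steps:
Function('R')(X, Z) = Add(X, Pow(X, 2))
Function('U')(o) = 180 (Function('U')(o) = Mul(9, Mul(4, Add(1, 4))) = Mul(9, Mul(4, 5)) = Mul(9, 20) = 180)
P = Rational(290494, 9) (P = Add(-3, Pow(Add(Pow(-3, -1), 180), 2)) = Add(-3, Pow(Add(Rational(-1, 3), 180), 2)) = Add(-3, Pow(Rational(539, 3), 2)) = Add(-3, Rational(290521, 9)) = Rational(290494, 9) ≈ 32277.)
Function('K')(w, N) = Rational(290494, 9)
Mul(Add(Function('K')(7, 13), -23), 28) = Mul(Add(Rational(290494, 9), -23), 28) = Mul(Rational(290287, 9), 28) = Rational(8128036, 9)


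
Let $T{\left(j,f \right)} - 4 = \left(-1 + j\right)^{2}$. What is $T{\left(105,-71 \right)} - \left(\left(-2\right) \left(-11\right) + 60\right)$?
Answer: $10738$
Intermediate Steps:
$T{\left(j,f \right)} = 4 + \left(-1 + j\right)^{2}$
$T{\left(105,-71 \right)} - \left(\left(-2\right) \left(-11\right) + 60\right) = \left(4 + \left(-1 + 105\right)^{2}\right) - \left(\left(-2\right) \left(-11\right) + 60\right) = \left(4 + 104^{2}\right) - \left(22 + 60\right) = \left(4 + 10816\right) - 82 = 10820 - 82 = 10738$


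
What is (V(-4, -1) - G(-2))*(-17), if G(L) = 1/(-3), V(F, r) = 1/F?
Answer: -17/12 ≈ -1.4167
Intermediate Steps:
G(L) = -⅓
(V(-4, -1) - G(-2))*(-17) = (1/(-4) - 1*(-⅓))*(-17) = (-¼ + ⅓)*(-17) = (1/12)*(-17) = -17/12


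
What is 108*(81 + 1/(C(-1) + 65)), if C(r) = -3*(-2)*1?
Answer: 621216/71 ≈ 8749.5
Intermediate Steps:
C(r) = 6 (C(r) = 6*1 = 6)
108*(81 + 1/(C(-1) + 65)) = 108*(81 + 1/(6 + 65)) = 108*(81 + 1/71) = 108*(5752/71) = 621216/71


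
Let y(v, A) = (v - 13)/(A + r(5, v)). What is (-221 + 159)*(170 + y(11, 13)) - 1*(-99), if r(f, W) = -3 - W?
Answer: -10565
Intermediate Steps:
y(v, A) = (-13 + v)/(-3 + A - v) (y(v, A) = (v - 13)/(A + (-3 - v)) = (-13 + v)/(-3 + A - v))
(-221 + 159)*(170 + y(11, 13)) - 1*(-99) = (-221 + 159)*(170 + (13 - 1*11)/(3 + 11 - 1*13)) - 1*(-99) = -62*(170 + (13 - 11)/(3 + 11 - 13)) + 99 = -62*(170 + 2/1) + 99 = -62*(170 + 1*2) + 99 = -62*(170 + 2) + 99 = -62*172 + 99 = -10664 + 99 = -10565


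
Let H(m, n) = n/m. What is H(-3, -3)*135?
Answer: 135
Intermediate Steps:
H(-3, -3)*135 = -3/(-3)*135 = -3*(-⅓)*135 = 1*135 = 135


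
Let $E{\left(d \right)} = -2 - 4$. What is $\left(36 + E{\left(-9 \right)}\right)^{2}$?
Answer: $900$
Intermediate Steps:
$E{\left(d \right)} = -6$
$\left(36 + E{\left(-9 \right)}\right)^{2} = \left(36 - 6\right)^{2} = 30^{2} = 900$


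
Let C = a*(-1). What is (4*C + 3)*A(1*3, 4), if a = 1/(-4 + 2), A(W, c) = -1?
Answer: -5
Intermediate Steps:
a = -1/2 (a = 1/(-2) = -1/2 ≈ -0.50000)
C = 1/2 (C = -1/2*(-1) = 1/2 ≈ 0.50000)
(4*C + 3)*A(1*3, 4) = (4*(1/2) + 3)*(-1) = (2 + 3)*(-1) = 5*(-1) = -5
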